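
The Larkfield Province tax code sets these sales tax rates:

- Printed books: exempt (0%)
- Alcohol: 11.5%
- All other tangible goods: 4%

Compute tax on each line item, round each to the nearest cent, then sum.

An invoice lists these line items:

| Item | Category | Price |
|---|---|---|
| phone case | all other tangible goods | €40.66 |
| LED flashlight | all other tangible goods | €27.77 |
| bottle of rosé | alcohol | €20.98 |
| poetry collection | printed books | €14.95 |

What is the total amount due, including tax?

Phone case €40.66: all other tangible goods → 4% → €1.63
LED flashlight €27.77: all other tangible goods → 4% → €1.11
Bottle of rosé €20.98: alcohol → 11.5% → €2.41
Poetry collection €14.95: printed books → 0% → €0.00
Subtotal = €104.36; tax = €5.15; total due = €109.51

€109.51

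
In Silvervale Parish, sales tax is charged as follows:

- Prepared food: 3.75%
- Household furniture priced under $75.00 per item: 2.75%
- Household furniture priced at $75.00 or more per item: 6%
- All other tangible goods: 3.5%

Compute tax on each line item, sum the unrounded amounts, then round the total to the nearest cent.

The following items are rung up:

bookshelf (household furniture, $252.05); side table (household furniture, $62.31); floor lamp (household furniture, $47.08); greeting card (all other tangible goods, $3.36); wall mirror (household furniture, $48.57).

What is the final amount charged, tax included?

$432.95

Bookshelf $252.05: household furniture, $75.00 or more → 6% → $15.123
Side table $62.31: household furniture, under $75.00 → 2.75% → $1.713525
Floor lamp $47.08: household furniture, under $75.00 → 2.75% → $1.2947
Greeting card $3.36: all other tangible goods → 3.5% → $0.1176
Wall mirror $48.57: household furniture, under $75.00 → 2.75% → $1.335675
Subtotal = $413.37; unrounded tax = $19.5845 → $19.58; total due = $432.95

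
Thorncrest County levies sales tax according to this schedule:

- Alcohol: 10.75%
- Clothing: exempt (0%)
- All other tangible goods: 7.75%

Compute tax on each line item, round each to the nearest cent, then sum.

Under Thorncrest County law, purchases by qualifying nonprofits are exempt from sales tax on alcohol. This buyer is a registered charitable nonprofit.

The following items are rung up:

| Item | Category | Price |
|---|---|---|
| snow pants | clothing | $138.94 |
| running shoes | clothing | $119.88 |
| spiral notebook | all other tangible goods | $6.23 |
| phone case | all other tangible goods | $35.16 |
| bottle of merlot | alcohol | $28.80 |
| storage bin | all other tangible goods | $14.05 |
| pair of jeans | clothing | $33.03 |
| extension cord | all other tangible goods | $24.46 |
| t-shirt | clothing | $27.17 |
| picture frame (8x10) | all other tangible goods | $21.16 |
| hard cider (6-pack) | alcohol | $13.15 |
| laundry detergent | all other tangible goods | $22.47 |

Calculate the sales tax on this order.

$9.57

Snow pants $138.94: clothing → 0% → $0.00
Running shoes $119.88: clothing → 0% → $0.00
Spiral notebook $6.23: all other tangible goods → 7.75% → $0.48
Phone case $35.16: all other tangible goods → 7.75% → $2.72
Bottle of merlot $28.80: alcohol, buyer-exempt → 0% → $0.00
Storage bin $14.05: all other tangible goods → 7.75% → $1.09
Pair of jeans $33.03: clothing → 0% → $0.00
Extension cord $24.46: all other tangible goods → 7.75% → $1.90
T-shirt $27.17: clothing → 0% → $0.00
Picture frame (8x10) $21.16: all other tangible goods → 7.75% → $1.64
Hard cider (6-pack) $13.15: alcohol, buyer-exempt → 0% → $0.00
Laundry detergent $22.47: all other tangible goods → 7.75% → $1.74
Total tax = $0.48 + $2.72 + $1.09 + $1.90 + $1.64 + $1.74 = $9.57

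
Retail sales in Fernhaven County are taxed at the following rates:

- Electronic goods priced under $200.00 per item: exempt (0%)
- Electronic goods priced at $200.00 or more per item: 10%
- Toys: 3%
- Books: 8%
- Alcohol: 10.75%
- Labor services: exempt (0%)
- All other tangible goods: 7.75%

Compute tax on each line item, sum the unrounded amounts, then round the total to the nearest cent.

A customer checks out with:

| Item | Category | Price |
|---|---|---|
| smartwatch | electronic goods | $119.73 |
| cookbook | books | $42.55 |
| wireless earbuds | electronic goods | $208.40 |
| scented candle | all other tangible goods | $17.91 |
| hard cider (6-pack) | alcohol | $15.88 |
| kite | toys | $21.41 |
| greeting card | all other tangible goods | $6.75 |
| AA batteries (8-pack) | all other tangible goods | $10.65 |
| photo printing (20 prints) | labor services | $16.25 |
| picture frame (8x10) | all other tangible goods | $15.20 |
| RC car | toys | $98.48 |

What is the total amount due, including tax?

Smartwatch $119.73: electronic goods, under $200.00 → 0% → $0.00
Cookbook $42.55: books → 8% → $3.404
Wireless earbuds $208.40: electronic goods, $200.00 or more → 10% → $20.84
Scented candle $17.91: all other tangible goods → 7.75% → $1.388025
Hard cider (6-pack) $15.88: alcohol → 10.75% → $1.7071
Kite $21.41: toys → 3% → $0.6423
Greeting card $6.75: all other tangible goods → 7.75% → $0.523125
AA batteries (8-pack) $10.65: all other tangible goods → 7.75% → $0.825375
Photo printing (20 prints) $16.25: labor services → 0% → $0.00
Picture frame (8x10) $15.20: all other tangible goods → 7.75% → $1.178
RC car $98.48: toys → 3% → $2.9544
Subtotal = $573.21; unrounded tax = $33.462325 → $33.46; total due = $606.67

$606.67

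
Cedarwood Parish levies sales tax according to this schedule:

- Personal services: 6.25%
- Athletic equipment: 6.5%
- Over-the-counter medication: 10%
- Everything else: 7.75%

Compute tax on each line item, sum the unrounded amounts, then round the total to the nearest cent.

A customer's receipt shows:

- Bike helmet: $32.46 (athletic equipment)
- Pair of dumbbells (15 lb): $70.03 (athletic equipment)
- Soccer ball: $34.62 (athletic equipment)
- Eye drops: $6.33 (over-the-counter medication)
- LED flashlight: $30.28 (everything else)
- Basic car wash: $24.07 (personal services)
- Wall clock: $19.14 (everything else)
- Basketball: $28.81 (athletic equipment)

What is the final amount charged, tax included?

Bike helmet $32.46: athletic equipment → 6.5% → $2.1099
Pair of dumbbells (15 lb) $70.03: athletic equipment → 6.5% → $4.55195
Soccer ball $34.62: athletic equipment → 6.5% → $2.2503
Eye drops $6.33: over-the-counter medication → 10% → $0.633
LED flashlight $30.28: everything else → 7.75% → $2.3467
Basic car wash $24.07: personal services → 6.25% → $1.504375
Wall clock $19.14: everything else → 7.75% → $1.48335
Basketball $28.81: athletic equipment → 6.5% → $1.87265
Subtotal = $245.74; unrounded tax = $16.752225 → $16.75; total due = $262.49

$262.49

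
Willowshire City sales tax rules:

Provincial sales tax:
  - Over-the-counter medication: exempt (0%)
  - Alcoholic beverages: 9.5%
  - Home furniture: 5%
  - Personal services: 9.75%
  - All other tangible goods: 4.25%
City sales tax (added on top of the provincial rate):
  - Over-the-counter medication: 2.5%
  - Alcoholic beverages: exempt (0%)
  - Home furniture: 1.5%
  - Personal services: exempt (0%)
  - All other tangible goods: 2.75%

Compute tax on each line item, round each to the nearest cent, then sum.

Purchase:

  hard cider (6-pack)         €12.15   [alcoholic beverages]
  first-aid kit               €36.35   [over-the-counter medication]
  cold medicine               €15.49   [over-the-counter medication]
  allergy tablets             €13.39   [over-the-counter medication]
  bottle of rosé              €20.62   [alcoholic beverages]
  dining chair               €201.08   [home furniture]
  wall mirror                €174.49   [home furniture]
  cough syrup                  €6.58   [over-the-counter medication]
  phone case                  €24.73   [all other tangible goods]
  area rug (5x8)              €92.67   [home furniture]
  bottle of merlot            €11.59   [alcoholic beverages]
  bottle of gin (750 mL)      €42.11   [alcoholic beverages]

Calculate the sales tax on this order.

Hard cider (6-pack) €12.15: alcoholic beverages → 9.5% + 0% city = 9.5% → €1.15
First-aid kit €36.35: over-the-counter medication → 0% + 2.5% city = 2.5% → €0.91
Cold medicine €15.49: over-the-counter medication → 0% + 2.5% city = 2.5% → €0.39
Allergy tablets €13.39: over-the-counter medication → 0% + 2.5% city = 2.5% → €0.33
Bottle of rosé €20.62: alcoholic beverages → 9.5% + 0% city = 9.5% → €1.96
Dining chair €201.08: home furniture → 5% + 1.5% city = 6.5% → €13.07
Wall mirror €174.49: home furniture → 5% + 1.5% city = 6.5% → €11.34
Cough syrup €6.58: over-the-counter medication → 0% + 2.5% city = 2.5% → €0.16
Phone case €24.73: all other tangible goods → 4.25% + 2.75% city = 7% → €1.73
Area rug (5x8) €92.67: home furniture → 5% + 1.5% city = 6.5% → €6.02
Bottle of merlot €11.59: alcoholic beverages → 9.5% + 0% city = 9.5% → €1.10
Bottle of gin (750 mL) €42.11: alcoholic beverages → 9.5% + 0% city = 9.5% → €4.00
Total tax = €1.15 + €0.91 + €0.39 + €0.33 + €1.96 + €13.07 + €11.34 + €0.16 + €1.73 + €6.02 + €1.10 + €4.00 = €42.16

€42.16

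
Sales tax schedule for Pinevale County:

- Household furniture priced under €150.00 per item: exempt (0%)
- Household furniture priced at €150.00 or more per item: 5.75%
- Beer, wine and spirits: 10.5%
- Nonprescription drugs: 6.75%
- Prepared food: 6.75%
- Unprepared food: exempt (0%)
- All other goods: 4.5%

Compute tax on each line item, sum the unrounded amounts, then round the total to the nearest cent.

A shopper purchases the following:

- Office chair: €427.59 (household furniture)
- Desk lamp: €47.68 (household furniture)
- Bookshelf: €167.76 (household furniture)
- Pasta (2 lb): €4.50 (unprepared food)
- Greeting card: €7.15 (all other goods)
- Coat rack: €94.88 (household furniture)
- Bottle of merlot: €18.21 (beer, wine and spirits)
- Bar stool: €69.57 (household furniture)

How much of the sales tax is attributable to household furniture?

Office chair €427.59: household furniture, €150.00 or more → 5.75% → €24.586425
Desk lamp €47.68: household furniture, under €150.00 → 0% → €0.00
Bookshelf €167.76: household furniture, €150.00 or more → 5.75% → €9.6462
Coat rack €94.88: household furniture, under €150.00 → 0% → €0.00
Bar stool €69.57: household furniture, under €150.00 → 0% → €0.00
Tax on household furniture: unrounded sum = €34.232625 → €34.23

€34.23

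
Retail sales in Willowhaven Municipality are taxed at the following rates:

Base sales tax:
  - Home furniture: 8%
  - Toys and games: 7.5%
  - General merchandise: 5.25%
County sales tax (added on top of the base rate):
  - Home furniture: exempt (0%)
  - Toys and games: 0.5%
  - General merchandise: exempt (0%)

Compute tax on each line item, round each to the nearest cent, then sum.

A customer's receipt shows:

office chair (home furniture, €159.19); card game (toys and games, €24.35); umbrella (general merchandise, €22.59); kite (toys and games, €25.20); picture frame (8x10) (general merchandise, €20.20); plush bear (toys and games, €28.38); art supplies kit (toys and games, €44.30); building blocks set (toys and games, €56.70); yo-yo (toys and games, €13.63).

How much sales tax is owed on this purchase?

€30.40

Office chair €159.19: home furniture → 8% + 0% county = 8% → €12.74
Card game €24.35: toys and games → 7.5% + 0.5% county = 8% → €1.95
Umbrella €22.59: general merchandise → 5.25% + 0% county = 5.25% → €1.19
Kite €25.20: toys and games → 7.5% + 0.5% county = 8% → €2.02
Picture frame (8x10) €20.20: general merchandise → 5.25% + 0% county = 5.25% → €1.06
Plush bear €28.38: toys and games → 7.5% + 0.5% county = 8% → €2.27
Art supplies kit €44.30: toys and games → 7.5% + 0.5% county = 8% → €3.54
Building blocks set €56.70: toys and games → 7.5% + 0.5% county = 8% → €4.54
Yo-yo €13.63: toys and games → 7.5% + 0.5% county = 8% → €1.09
Total tax = €12.74 + €1.95 + €1.19 + €2.02 + €1.06 + €2.27 + €3.54 + €4.54 + €1.09 = €30.40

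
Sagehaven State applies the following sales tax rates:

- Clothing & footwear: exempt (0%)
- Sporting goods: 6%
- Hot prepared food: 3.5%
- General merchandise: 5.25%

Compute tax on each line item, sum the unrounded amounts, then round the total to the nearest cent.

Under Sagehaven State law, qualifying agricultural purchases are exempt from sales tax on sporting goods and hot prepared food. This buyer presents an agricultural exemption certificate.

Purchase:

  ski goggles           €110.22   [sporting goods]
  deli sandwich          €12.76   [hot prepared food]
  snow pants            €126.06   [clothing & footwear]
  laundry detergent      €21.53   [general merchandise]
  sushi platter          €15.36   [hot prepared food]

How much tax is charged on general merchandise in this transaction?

€1.13

Laundry detergent €21.53: general merchandise → 5.25% → €1.130325
Tax on general merchandise: unrounded sum = €1.130325 → €1.13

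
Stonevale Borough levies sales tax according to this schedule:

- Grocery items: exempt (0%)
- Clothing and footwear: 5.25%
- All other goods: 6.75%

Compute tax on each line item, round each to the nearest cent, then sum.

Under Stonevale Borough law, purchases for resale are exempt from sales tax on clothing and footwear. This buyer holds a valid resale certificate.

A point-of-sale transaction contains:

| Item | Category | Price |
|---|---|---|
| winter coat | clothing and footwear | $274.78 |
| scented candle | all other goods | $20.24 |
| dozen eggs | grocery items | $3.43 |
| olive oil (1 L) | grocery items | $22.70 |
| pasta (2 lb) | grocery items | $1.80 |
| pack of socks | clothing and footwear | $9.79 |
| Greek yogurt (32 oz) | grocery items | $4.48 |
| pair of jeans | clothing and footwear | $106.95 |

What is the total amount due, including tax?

$445.54

Winter coat $274.78: clothing and footwear, buyer-exempt → 0% → $0.00
Scented candle $20.24: all other goods → 6.75% → $1.37
Dozen eggs $3.43: grocery items → 0% → $0.00
Olive oil (1 L) $22.70: grocery items → 0% → $0.00
Pasta (2 lb) $1.80: grocery items → 0% → $0.00
Pack of socks $9.79: clothing and footwear, buyer-exempt → 0% → $0.00
Greek yogurt (32 oz) $4.48: grocery items → 0% → $0.00
Pair of jeans $106.95: clothing and footwear, buyer-exempt → 0% → $0.00
Subtotal = $444.17; tax = $1.37; total due = $445.54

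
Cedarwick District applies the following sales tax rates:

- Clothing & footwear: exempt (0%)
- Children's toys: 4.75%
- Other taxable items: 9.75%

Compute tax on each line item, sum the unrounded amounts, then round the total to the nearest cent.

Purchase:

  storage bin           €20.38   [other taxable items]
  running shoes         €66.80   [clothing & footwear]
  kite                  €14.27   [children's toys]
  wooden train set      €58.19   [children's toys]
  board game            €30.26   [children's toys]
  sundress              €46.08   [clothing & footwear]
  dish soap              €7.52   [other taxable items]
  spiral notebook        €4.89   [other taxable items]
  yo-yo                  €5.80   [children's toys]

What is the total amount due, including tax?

Storage bin €20.38: other taxable items → 9.75% → €1.98705
Running shoes €66.80: clothing & footwear → 0% → €0.00
Kite €14.27: children's toys → 4.75% → €0.677825
Wooden train set €58.19: children's toys → 4.75% → €2.764025
Board game €30.26: children's toys → 4.75% → €1.43735
Sundress €46.08: clothing & footwear → 0% → €0.00
Dish soap €7.52: other taxable items → 9.75% → €0.7332
Spiral notebook €4.89: other taxable items → 9.75% → €0.476775
Yo-yo €5.80: children's toys → 4.75% → €0.2755
Subtotal = €254.19; unrounded tax = €8.351725 → €8.35; total due = €262.54

€262.54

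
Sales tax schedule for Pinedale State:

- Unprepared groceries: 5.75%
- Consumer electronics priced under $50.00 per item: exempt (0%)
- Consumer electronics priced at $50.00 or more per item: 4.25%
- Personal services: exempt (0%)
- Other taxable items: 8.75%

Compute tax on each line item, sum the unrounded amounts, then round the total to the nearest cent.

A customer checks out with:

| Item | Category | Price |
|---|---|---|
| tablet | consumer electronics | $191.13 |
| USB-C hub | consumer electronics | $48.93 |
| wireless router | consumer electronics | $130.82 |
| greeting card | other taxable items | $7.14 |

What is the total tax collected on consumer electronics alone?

Tablet $191.13: consumer electronics, $50.00 or more → 4.25% → $8.123025
USB-C hub $48.93: consumer electronics, under $50.00 → 0% → $0.00
Wireless router $130.82: consumer electronics, $50.00 or more → 4.25% → $5.55985
Tax on consumer electronics: unrounded sum = $13.682875 → $13.68

$13.68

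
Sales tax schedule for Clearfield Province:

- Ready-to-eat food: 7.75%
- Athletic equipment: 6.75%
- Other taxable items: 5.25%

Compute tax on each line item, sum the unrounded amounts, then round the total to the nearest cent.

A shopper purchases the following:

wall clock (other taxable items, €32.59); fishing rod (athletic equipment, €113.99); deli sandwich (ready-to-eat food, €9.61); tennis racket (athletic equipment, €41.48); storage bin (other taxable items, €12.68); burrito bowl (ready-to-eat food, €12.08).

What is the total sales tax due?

Wall clock €32.59: other taxable items → 5.25% → €1.710975
Fishing rod €113.99: athletic equipment → 6.75% → €7.694325
Deli sandwich €9.61: ready-to-eat food → 7.75% → €0.744775
Tennis racket €41.48: athletic equipment → 6.75% → €2.7999
Storage bin €12.68: other taxable items → 5.25% → €0.6657
Burrito bowl €12.08: ready-to-eat food → 7.75% → €0.9362
Unrounded tax sum = €14.551875 → €14.55

€14.55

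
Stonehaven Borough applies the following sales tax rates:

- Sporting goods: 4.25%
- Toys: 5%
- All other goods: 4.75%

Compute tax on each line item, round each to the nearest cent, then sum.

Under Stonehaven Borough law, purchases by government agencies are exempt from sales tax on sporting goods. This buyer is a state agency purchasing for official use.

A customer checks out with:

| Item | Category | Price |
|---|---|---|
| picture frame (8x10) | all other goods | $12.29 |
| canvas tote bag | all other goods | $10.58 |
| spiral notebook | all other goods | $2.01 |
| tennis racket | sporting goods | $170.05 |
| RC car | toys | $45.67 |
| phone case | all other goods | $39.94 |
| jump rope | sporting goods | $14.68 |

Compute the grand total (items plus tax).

$300.58

Picture frame (8x10) $12.29: all other goods → 4.75% → $0.58
Canvas tote bag $10.58: all other goods → 4.75% → $0.50
Spiral notebook $2.01: all other goods → 4.75% → $0.10
Tennis racket $170.05: sporting goods, buyer-exempt → 0% → $0.00
RC car $45.67: toys → 5% → $2.28
Phone case $39.94: all other goods → 4.75% → $1.90
Jump rope $14.68: sporting goods, buyer-exempt → 0% → $0.00
Subtotal = $295.22; tax = $5.36; total due = $300.58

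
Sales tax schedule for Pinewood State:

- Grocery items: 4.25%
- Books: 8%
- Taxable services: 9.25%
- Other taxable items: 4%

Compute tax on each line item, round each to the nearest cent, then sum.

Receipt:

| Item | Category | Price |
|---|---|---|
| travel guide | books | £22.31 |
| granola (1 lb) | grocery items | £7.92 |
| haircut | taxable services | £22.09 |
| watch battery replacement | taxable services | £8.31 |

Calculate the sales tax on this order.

Travel guide £22.31: books → 8% → £1.78
Granola (1 lb) £7.92: grocery items → 4.25% → £0.34
Haircut £22.09: taxable services → 9.25% → £2.04
Watch battery replacement £8.31: taxable services → 9.25% → £0.77
Total tax = £1.78 + £0.34 + £2.04 + £0.77 = £4.93

£4.93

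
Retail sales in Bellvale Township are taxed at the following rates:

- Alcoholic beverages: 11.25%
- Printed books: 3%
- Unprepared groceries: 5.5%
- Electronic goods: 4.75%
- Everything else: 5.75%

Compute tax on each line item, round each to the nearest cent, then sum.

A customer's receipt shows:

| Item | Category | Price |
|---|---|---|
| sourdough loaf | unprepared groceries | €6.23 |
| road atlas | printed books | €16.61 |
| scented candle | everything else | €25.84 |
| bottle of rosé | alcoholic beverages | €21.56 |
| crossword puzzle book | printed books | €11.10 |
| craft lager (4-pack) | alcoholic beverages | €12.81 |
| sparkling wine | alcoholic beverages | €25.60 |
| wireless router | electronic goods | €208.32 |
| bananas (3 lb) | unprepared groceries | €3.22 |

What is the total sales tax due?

€19.49

Sourdough loaf €6.23: unprepared groceries → 5.5% → €0.34
Road atlas €16.61: printed books → 3% → €0.50
Scented candle €25.84: everything else → 5.75% → €1.49
Bottle of rosé €21.56: alcoholic beverages → 11.25% → €2.43
Crossword puzzle book €11.10: printed books → 3% → €0.33
Craft lager (4-pack) €12.81: alcoholic beverages → 11.25% → €1.44
Sparkling wine €25.60: alcoholic beverages → 11.25% → €2.88
Wireless router €208.32: electronic goods → 4.75% → €9.90
Bananas (3 lb) €3.22: unprepared groceries → 5.5% → €0.18
Total tax = €0.34 + €0.50 + €1.49 + €2.43 + €0.33 + €1.44 + €2.88 + €9.90 + €0.18 = €19.49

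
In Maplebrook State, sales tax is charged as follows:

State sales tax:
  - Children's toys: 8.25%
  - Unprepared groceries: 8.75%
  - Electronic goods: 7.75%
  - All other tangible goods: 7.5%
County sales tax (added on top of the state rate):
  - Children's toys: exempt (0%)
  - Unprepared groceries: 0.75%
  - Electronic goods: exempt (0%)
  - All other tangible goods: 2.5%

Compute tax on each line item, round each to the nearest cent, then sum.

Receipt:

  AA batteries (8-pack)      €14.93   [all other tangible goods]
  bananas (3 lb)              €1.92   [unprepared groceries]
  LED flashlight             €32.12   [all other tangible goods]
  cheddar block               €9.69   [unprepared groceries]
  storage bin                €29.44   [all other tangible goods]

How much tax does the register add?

AA batteries (8-pack) €14.93: all other tangible goods → 7.5% + 2.5% county = 10% → €1.49
Bananas (3 lb) €1.92: unprepared groceries → 8.75% + 0.75% county = 9.5% → €0.18
LED flashlight €32.12: all other tangible goods → 7.5% + 2.5% county = 10% → €3.21
Cheddar block €9.69: unprepared groceries → 8.75% + 0.75% county = 9.5% → €0.92
Storage bin €29.44: all other tangible goods → 7.5% + 2.5% county = 10% → €2.94
Total tax = €1.49 + €0.18 + €3.21 + €0.92 + €2.94 = €8.74

€8.74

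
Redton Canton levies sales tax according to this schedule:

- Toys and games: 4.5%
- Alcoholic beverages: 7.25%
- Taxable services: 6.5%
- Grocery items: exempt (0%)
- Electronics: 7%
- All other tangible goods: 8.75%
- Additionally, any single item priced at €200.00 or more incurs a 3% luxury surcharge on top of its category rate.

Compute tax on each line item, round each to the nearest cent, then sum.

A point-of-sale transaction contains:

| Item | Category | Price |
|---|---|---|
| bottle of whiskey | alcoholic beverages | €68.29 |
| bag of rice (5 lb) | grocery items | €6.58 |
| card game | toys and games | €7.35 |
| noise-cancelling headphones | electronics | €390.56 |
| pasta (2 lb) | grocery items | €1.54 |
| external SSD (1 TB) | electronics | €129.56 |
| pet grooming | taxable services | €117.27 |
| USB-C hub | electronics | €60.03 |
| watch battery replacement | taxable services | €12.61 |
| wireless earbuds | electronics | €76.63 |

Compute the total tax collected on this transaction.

€71.41

Bottle of whiskey €68.29: alcoholic beverages → 7.25% → €4.95
Bag of rice (5 lb) €6.58: grocery items → 0% → €0.00
Card game €7.35: toys and games → 4.5% → €0.33
Noise-cancelling headphones €390.56: electronics → 7% + 3% surcharge = 10% → €39.06
Pasta (2 lb) €1.54: grocery items → 0% → €0.00
External SSD (1 TB) €129.56: electronics → 7% → €9.07
Pet grooming €117.27: taxable services → 6.5% → €7.62
USB-C hub €60.03: electronics → 7% → €4.20
Watch battery replacement €12.61: taxable services → 6.5% → €0.82
Wireless earbuds €76.63: electronics → 7% → €5.36
Total tax = €4.95 + €0.33 + €39.06 + €9.07 + €7.62 + €4.20 + €0.82 + €5.36 = €71.41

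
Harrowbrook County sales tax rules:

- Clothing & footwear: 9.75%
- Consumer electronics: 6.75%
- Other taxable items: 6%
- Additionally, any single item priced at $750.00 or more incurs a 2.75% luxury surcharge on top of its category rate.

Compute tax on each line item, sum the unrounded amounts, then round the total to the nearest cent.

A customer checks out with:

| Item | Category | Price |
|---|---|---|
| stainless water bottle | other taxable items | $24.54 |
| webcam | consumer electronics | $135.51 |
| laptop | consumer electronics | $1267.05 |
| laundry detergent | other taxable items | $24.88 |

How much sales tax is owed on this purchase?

$132.48

Stainless water bottle $24.54: other taxable items → 6% → $1.4724
Webcam $135.51: consumer electronics → 6.75% → $9.146925
Laptop $1267.05: consumer electronics → 6.75% + 2.75% surcharge = 9.5% → $120.36975
Laundry detergent $24.88: other taxable items → 6% → $1.4928
Unrounded tax sum = $132.481875 → $132.48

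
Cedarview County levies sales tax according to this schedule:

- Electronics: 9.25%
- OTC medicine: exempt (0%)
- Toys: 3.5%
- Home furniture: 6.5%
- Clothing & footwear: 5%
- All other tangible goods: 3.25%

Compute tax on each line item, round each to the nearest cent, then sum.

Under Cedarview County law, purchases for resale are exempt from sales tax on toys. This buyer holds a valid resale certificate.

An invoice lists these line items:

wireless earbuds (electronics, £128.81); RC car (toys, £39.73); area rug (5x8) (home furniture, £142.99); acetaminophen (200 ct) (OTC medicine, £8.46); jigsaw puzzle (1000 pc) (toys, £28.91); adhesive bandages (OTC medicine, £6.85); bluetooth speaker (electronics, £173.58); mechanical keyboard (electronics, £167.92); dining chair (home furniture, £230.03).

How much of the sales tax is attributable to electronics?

£43.50

Wireless earbuds £128.81: electronics → 9.25% → £11.91
Bluetooth speaker £173.58: electronics → 9.25% → £16.06
Mechanical keyboard £167.92: electronics → 9.25% → £15.53
Tax on electronics = £11.91 + £16.06 + £15.53 = £43.50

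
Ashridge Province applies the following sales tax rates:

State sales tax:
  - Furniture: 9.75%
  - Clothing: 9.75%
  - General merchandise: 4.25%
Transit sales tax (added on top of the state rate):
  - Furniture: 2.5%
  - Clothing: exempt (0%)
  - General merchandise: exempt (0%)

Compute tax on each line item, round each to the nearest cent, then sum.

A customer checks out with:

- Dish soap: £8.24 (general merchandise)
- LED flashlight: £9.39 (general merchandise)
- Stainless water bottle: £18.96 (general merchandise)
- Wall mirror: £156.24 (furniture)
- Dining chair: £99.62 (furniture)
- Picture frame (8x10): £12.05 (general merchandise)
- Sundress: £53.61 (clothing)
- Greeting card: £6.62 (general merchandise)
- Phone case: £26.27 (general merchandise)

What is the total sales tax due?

Dish soap £8.24: general merchandise → 4.25% + 0% transit = 4.25% → £0.35
LED flashlight £9.39: general merchandise → 4.25% + 0% transit = 4.25% → £0.40
Stainless water bottle £18.96: general merchandise → 4.25% + 0% transit = 4.25% → £0.81
Wall mirror £156.24: furniture → 9.75% + 2.5% transit = 12.25% → £19.14
Dining chair £99.62: furniture → 9.75% + 2.5% transit = 12.25% → £12.20
Picture frame (8x10) £12.05: general merchandise → 4.25% + 0% transit = 4.25% → £0.51
Sundress £53.61: clothing → 9.75% + 0% transit = 9.75% → £5.23
Greeting card £6.62: general merchandise → 4.25% + 0% transit = 4.25% → £0.28
Phone case £26.27: general merchandise → 4.25% + 0% transit = 4.25% → £1.12
Total tax = £0.35 + £0.40 + £0.81 + £19.14 + £12.20 + £0.51 + £5.23 + £0.28 + £1.12 = £40.04

£40.04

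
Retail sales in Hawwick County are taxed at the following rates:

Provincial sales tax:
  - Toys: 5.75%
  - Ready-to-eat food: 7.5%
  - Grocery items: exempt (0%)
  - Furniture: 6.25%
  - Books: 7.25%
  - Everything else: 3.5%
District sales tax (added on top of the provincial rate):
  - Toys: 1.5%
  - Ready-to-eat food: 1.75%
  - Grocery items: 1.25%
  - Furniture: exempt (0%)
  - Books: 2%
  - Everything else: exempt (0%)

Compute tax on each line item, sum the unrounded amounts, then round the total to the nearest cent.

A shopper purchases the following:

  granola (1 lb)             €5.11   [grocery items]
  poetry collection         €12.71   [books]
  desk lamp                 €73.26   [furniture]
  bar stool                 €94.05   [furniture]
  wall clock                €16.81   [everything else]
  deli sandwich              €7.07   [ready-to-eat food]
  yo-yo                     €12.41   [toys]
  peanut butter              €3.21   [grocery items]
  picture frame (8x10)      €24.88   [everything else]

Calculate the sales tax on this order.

Granola (1 lb) €5.11: grocery items → 0% + 1.25% district = 1.25% → €0.063875
Poetry collection €12.71: books → 7.25% + 2% district = 9.25% → €1.175675
Desk lamp €73.26: furniture → 6.25% + 0% district = 6.25% → €4.57875
Bar stool €94.05: furniture → 6.25% + 0% district = 6.25% → €5.878125
Wall clock €16.81: everything else → 3.5% + 0% district = 3.5% → €0.58835
Deli sandwich €7.07: ready-to-eat food → 7.5% + 1.75% district = 9.25% → €0.653975
Yo-yo €12.41: toys → 5.75% + 1.5% district = 7.25% → €0.899725
Peanut butter €3.21: grocery items → 0% + 1.25% district = 1.25% → €0.040125
Picture frame (8x10) €24.88: everything else → 3.5% + 0% district = 3.5% → €0.8708
Unrounded tax sum = €14.7494 → €14.75

€14.75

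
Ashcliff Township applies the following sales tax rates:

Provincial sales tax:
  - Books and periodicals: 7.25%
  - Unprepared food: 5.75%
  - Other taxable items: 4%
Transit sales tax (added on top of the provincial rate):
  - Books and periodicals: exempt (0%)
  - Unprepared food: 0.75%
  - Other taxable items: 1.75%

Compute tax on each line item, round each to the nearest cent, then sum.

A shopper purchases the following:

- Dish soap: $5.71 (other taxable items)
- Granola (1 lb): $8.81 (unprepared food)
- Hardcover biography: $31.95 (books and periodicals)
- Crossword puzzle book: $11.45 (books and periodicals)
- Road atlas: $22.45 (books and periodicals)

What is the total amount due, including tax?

Dish soap $5.71: other taxable items → 4% + 1.75% transit = 5.75% → $0.33
Granola (1 lb) $8.81: unprepared food → 5.75% + 0.75% transit = 6.5% → $0.57
Hardcover biography $31.95: books and periodicals → 7.25% + 0% transit = 7.25% → $2.32
Crossword puzzle book $11.45: books and periodicals → 7.25% + 0% transit = 7.25% → $0.83
Road atlas $22.45: books and periodicals → 7.25% + 0% transit = 7.25% → $1.63
Subtotal = $80.37; tax = $5.68; total due = $86.05

$86.05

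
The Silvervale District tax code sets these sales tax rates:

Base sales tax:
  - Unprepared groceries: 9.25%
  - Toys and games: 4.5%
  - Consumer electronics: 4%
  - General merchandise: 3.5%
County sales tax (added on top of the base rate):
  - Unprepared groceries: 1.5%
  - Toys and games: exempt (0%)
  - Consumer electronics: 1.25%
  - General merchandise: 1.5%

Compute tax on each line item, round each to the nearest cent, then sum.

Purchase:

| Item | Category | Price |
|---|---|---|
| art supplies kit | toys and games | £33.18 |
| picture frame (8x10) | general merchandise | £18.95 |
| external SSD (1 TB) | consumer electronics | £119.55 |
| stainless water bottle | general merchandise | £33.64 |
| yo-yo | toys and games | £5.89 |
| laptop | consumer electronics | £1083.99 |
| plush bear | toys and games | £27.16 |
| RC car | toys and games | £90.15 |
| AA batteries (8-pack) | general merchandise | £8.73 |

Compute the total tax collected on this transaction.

£73.30

Art supplies kit £33.18: toys and games → 4.5% + 0% county = 4.5% → £1.49
Picture frame (8x10) £18.95: general merchandise → 3.5% + 1.5% county = 5% → £0.95
External SSD (1 TB) £119.55: consumer electronics → 4% + 1.25% county = 5.25% → £6.28
Stainless water bottle £33.64: general merchandise → 3.5% + 1.5% county = 5% → £1.68
Yo-yo £5.89: toys and games → 4.5% + 0% county = 4.5% → £0.27
Laptop £1083.99: consumer electronics → 4% + 1.25% county = 5.25% → £56.91
Plush bear £27.16: toys and games → 4.5% + 0% county = 4.5% → £1.22
RC car £90.15: toys and games → 4.5% + 0% county = 4.5% → £4.06
AA batteries (8-pack) £8.73: general merchandise → 3.5% + 1.5% county = 5% → £0.44
Total tax = £1.49 + £0.95 + £6.28 + £1.68 + £0.27 + £56.91 + £1.22 + £4.06 + £0.44 = £73.30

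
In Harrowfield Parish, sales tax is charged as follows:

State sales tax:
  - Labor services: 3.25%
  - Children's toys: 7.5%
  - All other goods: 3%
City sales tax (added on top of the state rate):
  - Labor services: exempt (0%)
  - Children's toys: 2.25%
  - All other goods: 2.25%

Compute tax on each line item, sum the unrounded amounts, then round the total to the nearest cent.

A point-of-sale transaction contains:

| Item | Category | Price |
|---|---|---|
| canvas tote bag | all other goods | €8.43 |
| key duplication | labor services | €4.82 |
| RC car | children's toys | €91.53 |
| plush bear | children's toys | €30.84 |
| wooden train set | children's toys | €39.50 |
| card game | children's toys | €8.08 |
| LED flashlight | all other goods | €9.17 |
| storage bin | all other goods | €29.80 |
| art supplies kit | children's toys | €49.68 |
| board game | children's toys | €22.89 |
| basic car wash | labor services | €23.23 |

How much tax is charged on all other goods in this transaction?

Canvas tote bag €8.43: all other goods → 3% + 2.25% city = 5.25% → €0.442575
LED flashlight €9.17: all other goods → 3% + 2.25% city = 5.25% → €0.481425
Storage bin €29.80: all other goods → 3% + 2.25% city = 5.25% → €1.5645
Tax on all other goods: unrounded sum = €2.4885 → €2.49

€2.49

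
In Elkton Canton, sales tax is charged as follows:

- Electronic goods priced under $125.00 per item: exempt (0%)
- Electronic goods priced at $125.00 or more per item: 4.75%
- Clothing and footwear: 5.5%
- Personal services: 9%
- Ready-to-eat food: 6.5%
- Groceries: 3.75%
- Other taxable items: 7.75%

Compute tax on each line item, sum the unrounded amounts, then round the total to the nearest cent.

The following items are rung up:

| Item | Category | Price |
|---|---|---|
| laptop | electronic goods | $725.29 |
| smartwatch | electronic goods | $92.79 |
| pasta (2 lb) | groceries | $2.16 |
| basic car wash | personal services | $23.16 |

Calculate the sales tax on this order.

$36.62

Laptop $725.29: electronic goods, $125.00 or more → 4.75% → $34.451275
Smartwatch $92.79: electronic goods, under $125.00 → 0% → $0.00
Pasta (2 lb) $2.16: groceries → 3.75% → $0.081
Basic car wash $23.16: personal services → 9% → $2.0844
Unrounded tax sum = $36.616675 → $36.62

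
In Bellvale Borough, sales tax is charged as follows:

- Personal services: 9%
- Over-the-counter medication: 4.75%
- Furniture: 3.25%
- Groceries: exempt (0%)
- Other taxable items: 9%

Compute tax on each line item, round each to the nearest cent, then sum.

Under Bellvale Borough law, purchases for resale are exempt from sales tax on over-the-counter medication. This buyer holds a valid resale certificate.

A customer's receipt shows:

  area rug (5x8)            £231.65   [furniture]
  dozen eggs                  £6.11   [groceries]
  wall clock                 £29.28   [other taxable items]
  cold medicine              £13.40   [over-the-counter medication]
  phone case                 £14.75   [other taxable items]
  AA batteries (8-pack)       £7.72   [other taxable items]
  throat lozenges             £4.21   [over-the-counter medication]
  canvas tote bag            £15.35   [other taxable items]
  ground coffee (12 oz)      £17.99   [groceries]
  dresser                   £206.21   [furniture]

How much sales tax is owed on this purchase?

£20.27

Area rug (5x8) £231.65: furniture → 3.25% → £7.53
Dozen eggs £6.11: groceries → 0% → £0.00
Wall clock £29.28: other taxable items → 9% → £2.64
Cold medicine £13.40: over-the-counter medication, buyer-exempt → 0% → £0.00
Phone case £14.75: other taxable items → 9% → £1.33
AA batteries (8-pack) £7.72: other taxable items → 9% → £0.69
Throat lozenges £4.21: over-the-counter medication, buyer-exempt → 0% → £0.00
Canvas tote bag £15.35: other taxable items → 9% → £1.38
Ground coffee (12 oz) £17.99: groceries → 0% → £0.00
Dresser £206.21: furniture → 3.25% → £6.70
Total tax = £7.53 + £2.64 + £1.33 + £0.69 + £1.38 + £6.70 = £20.27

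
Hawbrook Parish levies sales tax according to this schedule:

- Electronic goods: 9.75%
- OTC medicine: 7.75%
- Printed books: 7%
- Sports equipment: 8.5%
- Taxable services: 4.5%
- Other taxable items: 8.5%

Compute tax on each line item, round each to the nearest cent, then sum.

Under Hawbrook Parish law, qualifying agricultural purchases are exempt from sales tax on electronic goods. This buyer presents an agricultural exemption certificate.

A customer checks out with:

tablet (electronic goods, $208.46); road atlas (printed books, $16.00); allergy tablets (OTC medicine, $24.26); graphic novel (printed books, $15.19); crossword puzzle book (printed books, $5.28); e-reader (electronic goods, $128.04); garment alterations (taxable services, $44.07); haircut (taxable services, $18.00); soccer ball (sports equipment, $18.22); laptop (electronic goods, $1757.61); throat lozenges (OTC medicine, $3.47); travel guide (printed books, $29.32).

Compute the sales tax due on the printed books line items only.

$4.60

Road atlas $16.00: printed books → 7% → $1.12
Graphic novel $15.19: printed books → 7% → $1.06
Crossword puzzle book $5.28: printed books → 7% → $0.37
Travel guide $29.32: printed books → 7% → $2.05
Tax on printed books = $1.12 + $1.06 + $0.37 + $2.05 = $4.60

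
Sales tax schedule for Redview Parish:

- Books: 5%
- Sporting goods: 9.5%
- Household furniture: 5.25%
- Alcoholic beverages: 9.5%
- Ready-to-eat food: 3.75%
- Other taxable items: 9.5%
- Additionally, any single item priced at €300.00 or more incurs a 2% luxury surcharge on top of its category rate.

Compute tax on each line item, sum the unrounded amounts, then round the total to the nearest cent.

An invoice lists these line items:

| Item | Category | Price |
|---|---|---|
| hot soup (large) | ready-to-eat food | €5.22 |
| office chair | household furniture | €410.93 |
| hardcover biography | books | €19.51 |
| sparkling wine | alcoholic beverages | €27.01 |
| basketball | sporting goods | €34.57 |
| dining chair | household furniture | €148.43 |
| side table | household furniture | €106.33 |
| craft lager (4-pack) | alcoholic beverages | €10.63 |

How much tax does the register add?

€51.20

Hot soup (large) €5.22: ready-to-eat food → 3.75% → €0.19575
Office chair €410.93: household furniture → 5.25% + 2% surcharge = 7.25% → €29.792425
Hardcover biography €19.51: books → 5% → €0.9755
Sparkling wine €27.01: alcoholic beverages → 9.5% → €2.56595
Basketball €34.57: sporting goods → 9.5% → €3.28415
Dining chair €148.43: household furniture → 5.25% → €7.792575
Side table €106.33: household furniture → 5.25% → €5.582325
Craft lager (4-pack) €10.63: alcoholic beverages → 9.5% → €1.00985
Unrounded tax sum = €51.198525 → €51.20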